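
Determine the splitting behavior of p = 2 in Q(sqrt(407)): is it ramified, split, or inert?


K = Q(sqrt(407)). Since d mod 4 = 3, disc(K) = 1628.
Check p | disc: 1628 mod 2 = 0.
p divides disc, so p ramifies: (p) = P^2 with e=2, f=1, g=1.
Therefore p is ramified.

ramified


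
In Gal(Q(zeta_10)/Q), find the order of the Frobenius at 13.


The Frobenius at p in Gal(Q(zeta_n)/Q) = (Z/nZ)* is the class of p, so its order is ord_10(13), the smallest k >= 1 with 13^k = 1 mod 10.
n = 10 = 2 * 5, phi(10) = 4; the order divides phi(n).
Divisors of 4: 1, 2, 4
Repeated squaring mod 10: 13^1 = 3, 13^2 = 9, 13^4 = 1
Test divisors in increasing order:
  k=1: 13^1 = 3 mod 10
  k=2: 13^2 = 9 mod 10
  k=4: 13^4 = 1 mod 10  <- first divisor giving 1
Order = 4

4


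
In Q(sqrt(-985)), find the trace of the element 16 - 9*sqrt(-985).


Tr(a + b*sqrt(d)) = (a + b*sqrt(d)) + (a - b*sqrt(d)) = 2a
= 2 * (16)
= 32

32


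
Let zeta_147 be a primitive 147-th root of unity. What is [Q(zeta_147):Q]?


The degree equals Euler's totient phi(147).
147 = 3 * 7^2
phi(147) = 84

84


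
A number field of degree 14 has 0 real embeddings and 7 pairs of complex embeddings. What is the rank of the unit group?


By Dirichlet's unit theorem:
rank = r1 + r2 - 1
= 0 + 7 - 1
= 6

6


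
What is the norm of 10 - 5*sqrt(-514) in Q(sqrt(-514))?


N(a + b*sqrt(d)) = a^2 - d*b^2
= (10)^2 - (-514)*(-5)^2
= 100 + 12850
= 12950

12950


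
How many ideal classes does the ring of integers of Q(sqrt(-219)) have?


K = Q(sqrt(-219)). d mod 4 = 1, so D = disc(K) = d = -219
h(K) equals the number of primitive reduced positive-definite forms (a, b, c) = a*x^2 + b*x*y + c*y^2 with b^2 - 4ac = D,
where reduced means |b| <= a <= c, with b >= 0 whenever |b| = a or a = c, and primitive means gcd(a, b, c) = 1.
Reduced forces 3a^2 <= |D| = 219, so 1 <= a <= 8; b must have the parity of D, and c = (b^2 - D)/(4a) must be an integer >= a.
Enumerate a = 1..8, b in [-a, a]:
  a=1: (1, 1, 55)  [1]
  a=2: none
  a=3: (3, 3, 19)  [1]
  a=4: none
  a=5: (5, -1, 11), (5, 1, 11)  [2]
  a=6..8: none
Total reduced forms: 1 + 1 + 2 = 4
h = 4

4


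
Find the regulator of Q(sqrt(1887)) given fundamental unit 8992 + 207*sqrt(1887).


epsilon = 8992 + 207*sqrt(1887)
= 17983.9999
R = ln(17983.9999)
= 9.7972

9.7972


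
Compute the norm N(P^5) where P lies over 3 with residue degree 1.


N(P^a) = p^(a*f)
= 3^(5*1)
= 3^5
= 243

243


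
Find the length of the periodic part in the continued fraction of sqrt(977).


Run the CF algorithm for sqrt(977).
a_0 = floor(sqrt(977)) = 31; set m_0=0, q_0=1.
Recurrence: m' = q*a - m,  q' = (d - m'^2)/q,  a' = floor((a_0 + m')/q').
  step 1: m=31, q=16, a=3
  step 2: m=17, q=43, a=1
  step 3: m=26, q=7, a=8
  step 4: m=30, q=11, a=5
  step 5: m=25, q=32, a=1
  step 6: m=7, q=29, a=1
  step 7: m=22, q=17, a=3
  step 8: m=29, q=8, a=7
  step 9: m=27, q=31, a=1
  step 10: m=4, q=31, a=1
  step 11: m=27, q=8, a=7
  step 12: m=29, q=17, a=3
  step 13: m=22, q=29, a=1
  step 14: m=7, q=32, a=1
  step 15: m=25, q=11, a=5
  step 16: m=30, q=7, a=8
  step 17: m=26, q=43, a=1
  step 18: m=17, q=16, a=3
  step 19: m=31, q=1, a=62
a_19 = 2*a_0 = 62, so the period closes here.
sqrt(977) = [31; 3, 1, 8, 5, 1, 1, 3, 7, 1, 1, 7, 3, 1, 1, 5, 8, 1, 3, 62]
Period length = 19

19


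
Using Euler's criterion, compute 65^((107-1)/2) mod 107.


p = 107 is prime and the exponent is (p-1)/2 = 53, so by Euler's criterion 65^53 = (65/107) = +1 or -1 mod 107.
Compute by square-and-multiply:
  53 = 32 + 16 + 4 + 1 (binary 110101)
  Repeated squaring mod 107: 65^1 = 65, 65^2 = 52, 65^4 = 29, 65^8 = 92, 65^16 = 11, 65^32 = 14
  65^53 = 65^32 * 65^16 * 65^4 * 65^1 = 14 * 11 * 29 * 65 mod 107
    14 * 11 = 154 = 47 mod 107
    47 * 29 = 1363 = 79 mod 107
    79 * 65 = 5135 = 106 mod 107
  65^53 = 106 mod 107
Result 106 = p - 1 = -1 mod 107: 65 is a quadratic non-residue mod 107. As a residue in [0, p-1] the value is 106.
65^53 mod 107 = 106

106


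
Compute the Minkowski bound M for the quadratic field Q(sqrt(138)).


d = 138, d mod 4 = 2, so disc(K) = 4d = 552; |disc(K)| = 552
Real quadratic field, so n = 2, s = r2 = 0, r1 = 2
M = (n!/n^n) * (4/pi)^s * sqrt(|disc(K)|) = (2!/2^2) * (4/pi)^0 * sqrt(552)
= 0.5 * 1.000000 * 23.494680
= 11.7473

11.7473


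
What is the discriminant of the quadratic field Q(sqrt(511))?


For K = Q(sqrt(d)) with d squarefree: disc(K) = d if d = 1 mod 4, and disc(K) = 4d if d = 2 or 3 mod 4.
Here d = 511, and d mod 4 = 3.
d = 3 mod 4, not 1 (O_K = Z[sqrt(d)]), so disc(K) = 4d = 4 * (511) = 2044

2044


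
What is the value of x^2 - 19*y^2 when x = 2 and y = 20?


x^2 - d*y^2
= 2^2 - 19*20^2
= 4 - 7600
= -7596

-7596


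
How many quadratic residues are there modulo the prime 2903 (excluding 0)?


For prime p, the number of non-zero quadratic residues is (p-1)/2.
= (2903-1)/2
= 1451

1451


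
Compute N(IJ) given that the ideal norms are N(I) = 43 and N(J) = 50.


N(IJ) = N(I) * N(J)
= 43 * 50
= 2150

2150


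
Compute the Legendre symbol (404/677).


p = 677 is prime, so compute (404/677) with the reciprocity algorithm (Jacobi-symbol steps: pull out 2s via (2/n), flip via reciprocity, reduce):
  pull out 2: (2/677) = -1  (since 677 mod 8 = 5)
  pull out 2: (2/677) = -1  (since 677 mod 8 = 5)
  reciprocity: (101/677) -> +(677/101)
  reduce: (71/101)
  reciprocity: (71/101) -> +(101/71)
  reduce: (30/71)
  pull out 2: (2/71) = +1  (since 71 mod 8 = 7)
  reciprocity: (15/71) -> -(71/15)
  reduce: (11/15)
  reciprocity: (11/15) -> -(15/11)
  reduce: (4/11)
  pull out 2: (2/11) = -1  (since 11 mod 8 = 3)
  pull out 2: (2/11) = -1  (since 11 mod 8 = 3)
  (1/11) = 1
Product of signs = 1
(404/677) = 1

1


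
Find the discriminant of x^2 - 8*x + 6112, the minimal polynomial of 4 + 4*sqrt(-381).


The element 4 + 4*sqrt(-381) has minimal polynomial:
x^2 - 8*x + 6112
Discriminant = (-8)^2 - 4*(6112)
= 64 - 24448
= -24384

-24384


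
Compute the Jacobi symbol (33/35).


Compute (33/35) via quadratic reciprocity:
  reciprocity: (33/35) -> +(35/33)
  reduce: (2/33)
  pull out 2: (2/33) = +1  (since 33 mod 8 = 1)
  (1/33) = 1
Product of signs = 1

1


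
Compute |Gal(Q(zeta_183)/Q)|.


|Gal(Q(zeta_183)/Q)| = phi(183)
= 120

120


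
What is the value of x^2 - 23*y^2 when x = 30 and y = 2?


x^2 - d*y^2
= 30^2 - 23*2^2
= 900 - 92
= 808

808


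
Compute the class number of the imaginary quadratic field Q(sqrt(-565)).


K = Q(sqrt(-565)). d mod 4 = 3, so D = disc(K) = 4d = -2260
h(K) equals the number of primitive reduced positive-definite forms (a, b, c) = a*x^2 + b*x*y + c*y^2 with b^2 - 4ac = D,
where reduced means |b| <= a <= c, with b >= 0 whenever |b| = a or a = c, and primitive means gcd(a, b, c) = 1.
Reduced forces 3a^2 <= |D| = 2260, so 1 <= a <= 27; b must have the parity of D, and c = (b^2 - D)/(4a) must be an integer >= a.
Enumerate a = 1..27, b in [-a, a]:
  a=1: (1, 0, 565)  [1]
  a=2: (2, 2, 283)  [1]
  a=3..4: none
  a=5: (5, 0, 113)  [1]
  a=6: none
  a=7: (7, -6, 82), (7, 6, 82)  [2]
  a=8..9: none
  a=10: (10, 10, 59)  [1]
  a=11..13: none
  a=14: (14, -6, 41), (14, 6, 41)  [2]
  a=15..16: none
  a=17: (17, -16, 37), (17, 16, 37)  [2]
  a=18: none
  a=19: (19, -18, 34), (19, 18, 34)  [2]
  a=20..27: none
Total reduced forms: 1 + 1 + 1 + 2 + 1 + 2 + 2 + 2 = 12
h = 12

12


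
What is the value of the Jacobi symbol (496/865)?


Compute (496/865) via quadratic reciprocity:
  pull out 2: (2/865) = +1  (since 865 mod 8 = 1)
  pull out 2: (2/865) = +1  (since 865 mod 8 = 1)
  pull out 2: (2/865) = +1  (since 865 mod 8 = 1)
  pull out 2: (2/865) = +1  (since 865 mod 8 = 1)
  reciprocity: (31/865) -> +(865/31)
  reduce: (28/31)
  pull out 2: (2/31) = +1  (since 31 mod 8 = 7)
  pull out 2: (2/31) = +1  (since 31 mod 8 = 7)
  reciprocity: (7/31) -> -(31/7)
  reduce: (3/7)
  reciprocity: (3/7) -> -(7/3)
  reduce: (1/3)
  (1/3) = 1
Product of signs = 1

1


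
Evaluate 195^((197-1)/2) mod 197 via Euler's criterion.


p = 197 is prime and the exponent is (p-1)/2 = 98, so by Euler's criterion 195^98 = (195/197) = +1 or -1 mod 197.
Compute by square-and-multiply:
  98 = 64 + 32 + 2 (binary 1100010)
  Repeated squaring mod 197: 195^1 = 195, 195^2 = 4, 195^4 = 16, 195^8 = 59, 195^16 = 132, 195^32 = 88, 195^64 = 61
  195^98 = 195^64 * 195^32 * 195^2 = 61 * 88 * 4 mod 197
    61 * 88 = 5368 = 49 mod 197
    49 * 4 = 196 = 196 mod 197
  195^98 = 196 mod 197
Result 196 = p - 1 = -1 mod 197: 195 is a quadratic non-residue mod 197. As a residue in [0, p-1] the value is 196.
195^98 mod 197 = 196

196


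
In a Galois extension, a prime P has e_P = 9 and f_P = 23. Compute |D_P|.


|D_P| = e * f
= 9 * 23
= 207

207


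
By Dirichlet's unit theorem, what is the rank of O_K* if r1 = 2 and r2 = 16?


By Dirichlet's unit theorem:
rank = r1 + r2 - 1
= 2 + 16 - 1
= 17

17


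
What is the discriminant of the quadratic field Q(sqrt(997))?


For K = Q(sqrt(d)) with d squarefree: disc(K) = d if d = 1 mod 4, and disc(K) = 4d if d = 2 or 3 mod 4.
Here d = 997, and d mod 4 = 1.
d = 1 mod 4 (O_K = Z[(1+sqrt(d))/2]), so disc(K) = d = 997

997


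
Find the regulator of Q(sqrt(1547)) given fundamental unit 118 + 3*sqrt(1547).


epsilon = 118 + 3*sqrt(1547)
= 235.9958
R = ln(235.9958)
= 5.4638

5.4638


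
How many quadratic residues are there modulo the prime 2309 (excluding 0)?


For prime p, the number of non-zero quadratic residues is (p-1)/2.
= (2309-1)/2
= 1154

1154


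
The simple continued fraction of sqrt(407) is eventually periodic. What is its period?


Run the CF algorithm for sqrt(407).
a_0 = floor(sqrt(407)) = 20; set m_0=0, q_0=1.
Recurrence: m' = q*a - m,  q' = (d - m'^2)/q,  a' = floor((a_0 + m')/q').
  step 1: m=20, q=7, a=5
  step 2: m=15, q=26, a=1
  step 3: m=11, q=11, a=2
  step 4: m=11, q=26, a=1
  step 5: m=15, q=7, a=5
  step 6: m=20, q=1, a=40
a_6 = 2*a_0 = 40, so the period closes here.
sqrt(407) = [20; 5, 1, 2, 1, 5, 40]
Period length = 6

6


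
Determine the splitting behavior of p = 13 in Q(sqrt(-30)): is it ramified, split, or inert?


K = Q(sqrt(-30)). Since d mod 4 = 2, disc(K) = -120.
Check p | disc: -120 mod 13 = 10.
p does not divide disc. Compute Legendre symbol (d/p):
9^((13-1)/2) mod 13 = 1
(d/p) = 1, so p splits: (p) = P*P' with e=1, f=1, g=2.
Therefore p is split.

split


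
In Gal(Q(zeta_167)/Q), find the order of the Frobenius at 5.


The Frobenius at p in Gal(Q(zeta_n)/Q) = (Z/nZ)* is the class of p, so its order is ord_167(5), the smallest k >= 1 with 5^k = 1 mod 167.
n = 167 = 167, phi(167) = 166; the order divides phi(n).
Divisors of 166: 1, 2, 83, 166
Repeated squaring mod 167: 5^1 = 5, 5^2 = 25, 5^4 = 124, 5^8 = 12, 5^16 = 144, 5^32 = 28, 5^64 = 116, 5^128 = 96
Test divisors in increasing order:
  k=1: 5^1 = 5 mod 167
  k=2: 5^2 = 25 mod 167
  k=83: 5^83 = 116 * 144 * 25 * 5 = 166 mod 167
  k=166: 5^166 = 96 * 28 * 124 * 25 = 1 mod 167  <- first divisor giving 1
Order = 166

166


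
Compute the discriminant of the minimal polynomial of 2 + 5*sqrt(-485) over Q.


The element 2 + 5*sqrt(-485) has minimal polynomial:
x^2 - 4*x + 12129
Discriminant = (-4)^2 - 4*(12129)
= 16 - 48516
= -48500

-48500


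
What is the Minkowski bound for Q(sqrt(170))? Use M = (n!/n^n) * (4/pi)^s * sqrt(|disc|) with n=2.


d = 170, d mod 4 = 2, so disc(K) = 4d = 680; |disc(K)| = 680
Real quadratic field, so n = 2, s = r2 = 0, r1 = 2
M = (n!/n^n) * (4/pi)^s * sqrt(|disc(K)|) = (2!/2^2) * (4/pi)^0 * sqrt(680)
= 0.5 * 1.000000 * 26.076810
= 13.0384

13.0384


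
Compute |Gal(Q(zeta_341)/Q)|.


|Gal(Q(zeta_341)/Q)| = phi(341)
= 300

300


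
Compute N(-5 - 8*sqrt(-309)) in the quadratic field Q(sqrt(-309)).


N(a + b*sqrt(d)) = a^2 - d*b^2
= (-5)^2 - (-309)*(-8)^2
= 25 + 19776
= 19801

19801


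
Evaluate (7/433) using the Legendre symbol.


p = 433 is prime, so compute (7/433) with the reciprocity algorithm (Jacobi-symbol steps: pull out 2s via (2/n), flip via reciprocity, reduce):
  reciprocity: (7/433) -> +(433/7)
  reduce: (6/7)
  pull out 2: (2/7) = +1  (since 7 mod 8 = 7)
  reciprocity: (3/7) -> -(7/3)
  reduce: (1/3)
  (1/3) = 1
Product of signs = -1
(7/433) = -1

-1


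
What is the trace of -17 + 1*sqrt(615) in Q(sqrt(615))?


Tr(a + b*sqrt(d)) = (a + b*sqrt(d)) + (a - b*sqrt(d)) = 2a
= 2 * (-17)
= -34

-34


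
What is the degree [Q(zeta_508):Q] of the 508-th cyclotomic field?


The degree equals Euler's totient phi(508).
508 = 2^2 * 127
phi(508) = 252

252


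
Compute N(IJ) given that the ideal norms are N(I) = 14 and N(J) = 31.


N(IJ) = N(I) * N(J)
= 14 * 31
= 434

434


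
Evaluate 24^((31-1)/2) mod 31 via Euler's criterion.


p = 31 is prime and the exponent is (p-1)/2 = 15, so by Euler's criterion 24^15 = (24/31) = +1 or -1 mod 31.
Compute by square-and-multiply:
  15 = 8 + 4 + 2 + 1 (binary 1111)
  Repeated squaring mod 31: 24^1 = 24, 24^2 = 18, 24^4 = 14, 24^8 = 10
  24^15 = 24^8 * 24^4 * 24^2 * 24^1 = 10 * 14 * 18 * 24 mod 31
    10 * 14 = 140 = 16 mod 31
    16 * 18 = 288 = 9 mod 31
    9 * 24 = 216 = 30 mod 31
  24^15 = 30 mod 31
Result 30 = p - 1 = -1 mod 31: 24 is a quadratic non-residue mod 31. As a residue in [0, p-1] the value is 30.
24^15 mod 31 = 30

30


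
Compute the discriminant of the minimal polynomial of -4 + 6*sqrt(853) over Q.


The element -4 + 6*sqrt(853) has minimal polynomial:
x^2 + 8*x - 30692
Discriminant = (8)^2 - 4*(-30692)
= 64 + 122768
= 122832

122832


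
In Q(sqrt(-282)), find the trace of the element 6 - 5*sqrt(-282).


Tr(a + b*sqrt(d)) = (a + b*sqrt(d)) + (a - b*sqrt(d)) = 2a
= 2 * (6)
= 12

12


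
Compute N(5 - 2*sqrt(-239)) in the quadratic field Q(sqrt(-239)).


N(a + b*sqrt(d)) = a^2 - d*b^2
= (5)^2 - (-239)*(-2)^2
= 25 + 956
= 981

981


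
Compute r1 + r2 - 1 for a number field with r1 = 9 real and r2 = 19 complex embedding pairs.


By Dirichlet's unit theorem:
rank = r1 + r2 - 1
= 9 + 19 - 1
= 27

27


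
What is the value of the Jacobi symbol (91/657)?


Compute (91/657) via quadratic reciprocity:
  reciprocity: (91/657) -> +(657/91)
  reduce: (20/91)
  pull out 2: (2/91) = -1  (since 91 mod 8 = 3)
  pull out 2: (2/91) = -1  (since 91 mod 8 = 3)
  reciprocity: (5/91) -> +(91/5)
  reduce: (1/5)
  (1/5) = 1
Product of signs = 1

1


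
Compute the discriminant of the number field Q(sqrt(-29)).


For K = Q(sqrt(d)) with d squarefree: disc(K) = d if d = 1 mod 4, and disc(K) = 4d if d = 2 or 3 mod 4.
Here d = -29, and d mod 4 = 3.
d = 3 mod 4, not 1 (O_K = Z[sqrt(d)]), so disc(K) = 4d = 4 * (-29) = -116

-116


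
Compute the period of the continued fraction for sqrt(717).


Run the CF algorithm for sqrt(717).
a_0 = floor(sqrt(717)) = 26; set m_0=0, q_0=1.
Recurrence: m' = q*a - m,  q' = (d - m'^2)/q,  a' = floor((a_0 + m')/q').
  step 1: m=26, q=41, a=1
  step 2: m=15, q=12, a=3
  step 3: m=21, q=23, a=2
  step 4: m=25, q=4, a=12
  step 5: m=23, q=47, a=1
  step 6: m=24, q=3, a=16
  step 7: m=24, q=47, a=1
  step 8: m=23, q=4, a=12
  step 9: m=25, q=23, a=2
  step 10: m=21, q=12, a=3
  step 11: m=15, q=41, a=1
  step 12: m=26, q=1, a=52
a_12 = 2*a_0 = 52, so the period closes here.
sqrt(717) = [26; 1, 3, 2, 12, 1, 16, 1, 12, 2, 3, 1, 52]
Period length = 12

12


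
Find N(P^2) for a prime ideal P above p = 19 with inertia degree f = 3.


N(P^a) = p^(a*f)
= 19^(2*3)
= 19^6
= 47045881

47045881


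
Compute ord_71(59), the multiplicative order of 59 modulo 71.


We want ord_71(59), the smallest k >= 1 with 59^k = 1 mod 71.
n = 71 = 71, phi(71) = 70; the order divides phi(n).
Divisors of 70: 1, 2, 5, 7, 10, 14, 35, 70
Repeated squaring mod 71: 59^1 = 59, 59^2 = 2, 59^4 = 4, 59^8 = 16, 59^16 = 43, 59^32 = 3, 59^64 = 9
Test divisors in increasing order:
  k=1: 59^1 = 59 mod 71
  k=2: 59^2 = 2 mod 71
  k=5: 59^5 = 4 * 59 = 23 mod 71
  k=7: 59^7 = 4 * 2 * 59 = 46 mod 71
  k=10: 59^10 = 16 * 2 = 32 mod 71
  k=14: 59^14 = 16 * 4 * 2 = 57 mod 71
  k=35: 59^35 = 3 * 2 * 59 = 70 mod 71
  k=70: 59^70 = 9 * 4 * 2 = 1 mod 71  <- first divisor giving 1
Order = 70

70


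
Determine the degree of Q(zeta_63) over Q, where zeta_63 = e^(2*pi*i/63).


The degree equals Euler's totient phi(63).
63 = 3^2 * 7
phi(63) = 36

36


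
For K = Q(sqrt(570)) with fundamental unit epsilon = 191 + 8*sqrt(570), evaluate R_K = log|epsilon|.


epsilon = 191 + 8*sqrt(570)
= 381.9974
R = ln(381.9974)
= 5.9454

5.9454


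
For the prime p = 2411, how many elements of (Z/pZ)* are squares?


For prime p, the number of non-zero quadratic residues is (p-1)/2.
= (2411-1)/2
= 1205

1205


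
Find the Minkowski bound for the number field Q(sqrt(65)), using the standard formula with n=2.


d = 65, d mod 4 = 1, so disc(K) = d = 65; |disc(K)| = 65
Real quadratic field, so n = 2, s = r2 = 0, r1 = 2
M = (n!/n^n) * (4/pi)^s * sqrt(|disc(K)|) = (2!/2^2) * (4/pi)^0 * sqrt(65)
= 0.5 * 1.000000 * 8.062258
= 4.0311

4.0311


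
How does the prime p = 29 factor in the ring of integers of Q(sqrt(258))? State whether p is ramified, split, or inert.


K = Q(sqrt(258)). Since d mod 4 = 2, disc(K) = 1032.
Check p | disc: 1032 mod 29 = 17.
p does not divide disc. Compute Legendre symbol (d/p):
26^((29-1)/2) mod 29 = -1
(d/p) = -1, so p is inert: (p) stays prime with e=1, f=2, g=1.
Therefore p is inert.

inert


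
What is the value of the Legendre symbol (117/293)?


p = 293 is prime, so compute (117/293) with the reciprocity algorithm (Jacobi-symbol steps: pull out 2s via (2/n), flip via reciprocity, reduce):
  reciprocity: (117/293) -> +(293/117)
  reduce: (59/117)
  reciprocity: (59/117) -> +(117/59)
  reduce: (58/59)
  pull out 2: (2/59) = -1  (since 59 mod 8 = 3)
  reciprocity: (29/59) -> +(59/29)
  reduce: (1/29)
  (1/29) = 1
Product of signs = -1
(117/293) = -1

-1


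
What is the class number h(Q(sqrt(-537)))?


K = Q(sqrt(-537)). d mod 4 = 3, so D = disc(K) = 4d = -2148
h(K) equals the number of primitive reduced positive-definite forms (a, b, c) = a*x^2 + b*x*y + c*y^2 with b^2 - 4ac = D,
where reduced means |b| <= a <= c, with b >= 0 whenever |b| = a or a = c, and primitive means gcd(a, b, c) = 1.
Reduced forces 3a^2 <= |D| = 2148, so 1 <= a <= 26; b must have the parity of D, and c = (b^2 - D)/(4a) must be an integer >= a.
Enumerate a = 1..26, b in [-a, a]:
  a=1: (1, 0, 537)  [1]
  a=2: (2, 2, 269)  [1]
  a=3: (3, 0, 179)  [1]
  a=4..5: none
  a=6: (6, 6, 91)  [1]
  a=7: (7, -6, 78), (7, 6, 78)  [2]
  a=8..12: none
  a=13: (13, -6, 42), (13, 6, 42)  [2]
  a=14: (14, -6, 39), (14, 6, 39)  [2]
  a=15..20: none
  a=21: (21, -6, 26), (21, 6, 26)  [2]
  a=22..26: none
Total reduced forms: 1 + 1 + 1 + 1 + 2 + 2 + 2 + 2 = 12
h = 12

12


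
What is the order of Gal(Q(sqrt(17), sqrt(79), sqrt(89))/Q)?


The 3 square roots of distinct primes are multiplicatively independent over Q,
so [K:Q] = 2^3 and Gal(K/Q) is isomorphic to (Z/2Z)^3.
|Gal| = 2^3 = 8

8


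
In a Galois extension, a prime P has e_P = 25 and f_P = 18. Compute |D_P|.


|D_P| = e * f
= 25 * 18
= 450

450


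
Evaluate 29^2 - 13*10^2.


x^2 - d*y^2
= 29^2 - 13*10^2
= 841 - 1300
= -459

-459


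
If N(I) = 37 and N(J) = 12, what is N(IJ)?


N(IJ) = N(I) * N(J)
= 37 * 12
= 444

444


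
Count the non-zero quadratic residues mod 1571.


For prime p, the number of non-zero quadratic residues is (p-1)/2.
= (1571-1)/2
= 785

785


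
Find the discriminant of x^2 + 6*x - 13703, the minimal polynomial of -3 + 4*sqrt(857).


The element -3 + 4*sqrt(857) has minimal polynomial:
x^2 + 6*x - 13703
Discriminant = (6)^2 - 4*(-13703)
= 36 + 54812
= 54848

54848


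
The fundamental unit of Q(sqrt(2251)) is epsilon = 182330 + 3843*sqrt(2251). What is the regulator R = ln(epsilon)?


epsilon = 182330 + 3843*sqrt(2251)
= 364660.0000
R = ln(364660.0000)
= 12.8067

12.8067


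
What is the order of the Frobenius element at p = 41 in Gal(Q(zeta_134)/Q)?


The Frobenius at p in Gal(Q(zeta_n)/Q) = (Z/nZ)* is the class of p, so its order is ord_134(41), the smallest k >= 1 with 41^k = 1 mod 134.
n = 134 = 2 * 67, phi(134) = 66; the order divides phi(n).
Divisors of 66: 1, 2, 3, 6, 11, 22, 33, 66
Repeated squaring mod 134: 41^1 = 41, 41^2 = 73, 41^4 = 103, 41^8 = 23, 41^16 = 127, 41^32 = 49, 41^64 = 123
Test divisors in increasing order:
  k=1: 41^1 = 41 mod 134
  k=2: 41^2 = 73 mod 134
  k=3: 41^3 = 73 * 41 = 45 mod 134
  k=6: 41^6 = 103 * 73 = 15 mod 134
  k=11: 41^11 = 23 * 73 * 41 = 97 mod 134
  k=22: 41^22 = 127 * 103 * 73 = 29 mod 134
  k=33: 41^33 = 49 * 41 = 133 mod 134
  k=66: 41^66 = 123 * 73 = 1 mod 134  <- first divisor giving 1
Order = 66

66


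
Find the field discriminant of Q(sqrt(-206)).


For K = Q(sqrt(d)) with d squarefree: disc(K) = d if d = 1 mod 4, and disc(K) = 4d if d = 2 or 3 mod 4.
Here d = -206, and d mod 4 = 2.
d = 2 mod 4, not 1 (O_K = Z[sqrt(d)]), so disc(K) = 4d = 4 * (-206) = -824

-824


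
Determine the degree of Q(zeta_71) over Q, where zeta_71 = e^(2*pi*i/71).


The degree equals Euler's totient phi(71).
71 = 71
phi(71) = 70

70


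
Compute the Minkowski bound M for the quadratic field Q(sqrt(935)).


d = 935, d mod 4 = 3, so disc(K) = 4d = 3740; |disc(K)| = 3740
Real quadratic field, so n = 2, s = r2 = 0, r1 = 2
M = (n!/n^n) * (4/pi)^s * sqrt(|disc(K)|) = (2!/2^2) * (4/pi)^0 * sqrt(3740)
= 0.5 * 1.000000 * 61.155539
= 30.5778

30.5778


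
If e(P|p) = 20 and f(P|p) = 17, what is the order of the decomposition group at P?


|D_P| = e * f
= 20 * 17
= 340

340


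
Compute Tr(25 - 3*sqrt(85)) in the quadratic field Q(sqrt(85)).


Tr(a + b*sqrt(d)) = (a + b*sqrt(d)) + (a - b*sqrt(d)) = 2a
= 2 * (25)
= 50

50


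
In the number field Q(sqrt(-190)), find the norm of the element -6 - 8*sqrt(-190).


N(a + b*sqrt(d)) = a^2 - d*b^2
= (-6)^2 - (-190)*(-8)^2
= 36 + 12160
= 12196

12196


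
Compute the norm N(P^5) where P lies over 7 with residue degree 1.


N(P^a) = p^(a*f)
= 7^(5*1)
= 7^5
= 16807

16807


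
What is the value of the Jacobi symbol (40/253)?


Compute (40/253) via quadratic reciprocity:
  pull out 2: (2/253) = -1  (since 253 mod 8 = 5)
  pull out 2: (2/253) = -1  (since 253 mod 8 = 5)
  pull out 2: (2/253) = -1  (since 253 mod 8 = 5)
  reciprocity: (5/253) -> +(253/5)
  reduce: (3/5)
  reciprocity: (3/5) -> +(5/3)
  reduce: (2/3)
  pull out 2: (2/3) = -1  (since 3 mod 8 = 3)
  (1/3) = 1
Product of signs = 1

1


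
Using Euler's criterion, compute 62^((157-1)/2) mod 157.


p = 157 is prime and the exponent is (p-1)/2 = 78, so by Euler's criterion 62^78 = (62/157) = +1 or -1 mod 157.
Compute by square-and-multiply:
  78 = 64 + 8 + 4 + 2 (binary 1001110)
  Repeated squaring mod 157: 62^1 = 62, 62^2 = 76, 62^4 = 124, 62^8 = 147, 62^16 = 100, 62^32 = 109, 62^64 = 106
  62^78 = 62^64 * 62^8 * 62^4 * 62^2 = 106 * 147 * 124 * 76 mod 157
    106 * 147 = 15582 = 39 mod 157
    39 * 124 = 4836 = 126 mod 157
    126 * 76 = 9576 = 156 mod 157
  62^78 = 156 mod 157
Result 156 = p - 1 = -1 mod 157: 62 is a quadratic non-residue mod 157. As a residue in [0, p-1] the value is 156.
62^78 mod 157 = 156

156


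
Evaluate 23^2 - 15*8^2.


x^2 - d*y^2
= 23^2 - 15*8^2
= 529 - 960
= -431

-431


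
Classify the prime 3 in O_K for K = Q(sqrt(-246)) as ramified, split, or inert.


K = Q(sqrt(-246)). Since d mod 4 = 2, disc(K) = -984.
Check p | disc: -984 mod 3 = 0.
p divides disc, so p ramifies: (p) = P^2 with e=2, f=1, g=1.
Therefore p is ramified.

ramified


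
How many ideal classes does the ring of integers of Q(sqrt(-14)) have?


K = Q(sqrt(-14)). d mod 4 = 2, so D = disc(K) = 4d = -56
h(K) equals the number of primitive reduced positive-definite forms (a, b, c) = a*x^2 + b*x*y + c*y^2 with b^2 - 4ac = D,
where reduced means |b| <= a <= c, with b >= 0 whenever |b| = a or a = c, and primitive means gcd(a, b, c) = 1.
Reduced forces 3a^2 <= |D| = 56, so 1 <= a <= 4; b must have the parity of D, and c = (b^2 - D)/(4a) must be an integer >= a.
Enumerate a = 1..4, b in [-a, a]:
  a=1: (1, 0, 14)  [1]
  a=2: (2, 0, 7)  [1]
  a=3: (3, -2, 5), (3, 2, 5)  [2]
  a=4: none
Total reduced forms: 1 + 1 + 2 = 4
h = 4

4


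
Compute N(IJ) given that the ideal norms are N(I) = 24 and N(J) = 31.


N(IJ) = N(I) * N(J)
= 24 * 31
= 744

744


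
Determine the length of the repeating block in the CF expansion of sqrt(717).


Run the CF algorithm for sqrt(717).
a_0 = floor(sqrt(717)) = 26; set m_0=0, q_0=1.
Recurrence: m' = q*a - m,  q' = (d - m'^2)/q,  a' = floor((a_0 + m')/q').
  step 1: m=26, q=41, a=1
  step 2: m=15, q=12, a=3
  step 3: m=21, q=23, a=2
  step 4: m=25, q=4, a=12
  step 5: m=23, q=47, a=1
  step 6: m=24, q=3, a=16
  step 7: m=24, q=47, a=1
  step 8: m=23, q=4, a=12
  step 9: m=25, q=23, a=2
  step 10: m=21, q=12, a=3
  step 11: m=15, q=41, a=1
  step 12: m=26, q=1, a=52
a_12 = 2*a_0 = 52, so the period closes here.
sqrt(717) = [26; 1, 3, 2, 12, 1, 16, 1, 12, 2, 3, 1, 52]
Period length = 12

12


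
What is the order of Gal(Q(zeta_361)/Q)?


|Gal(Q(zeta_361)/Q)| = phi(361)
= 342

342


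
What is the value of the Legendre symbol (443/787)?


p = 787 is prime, so compute (443/787) with the reciprocity algorithm (Jacobi-symbol steps: pull out 2s via (2/n), flip via reciprocity, reduce):
  reciprocity: (443/787) -> -(787/443)
  reduce: (344/443)
  pull out 2: (2/443) = -1  (since 443 mod 8 = 3)
  pull out 2: (2/443) = -1  (since 443 mod 8 = 3)
  pull out 2: (2/443) = -1  (since 443 mod 8 = 3)
  reciprocity: (43/443) -> -(443/43)
  reduce: (13/43)
  reciprocity: (13/43) -> +(43/13)
  reduce: (4/13)
  pull out 2: (2/13) = -1  (since 13 mod 8 = 5)
  pull out 2: (2/13) = -1  (since 13 mod 8 = 5)
  (1/13) = 1
Product of signs = -1
(443/787) = -1

-1


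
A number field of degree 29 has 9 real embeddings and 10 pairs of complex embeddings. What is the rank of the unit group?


By Dirichlet's unit theorem:
rank = r1 + r2 - 1
= 9 + 10 - 1
= 18

18


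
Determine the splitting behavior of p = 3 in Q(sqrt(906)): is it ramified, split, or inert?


K = Q(sqrt(906)). Since d mod 4 = 2, disc(K) = 3624.
Check p | disc: 3624 mod 3 = 0.
p divides disc, so p ramifies: (p) = P^2 with e=2, f=1, g=1.
Therefore p is ramified.

ramified


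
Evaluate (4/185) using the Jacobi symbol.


Compute (4/185) via quadratic reciprocity:
  pull out 2: (2/185) = +1  (since 185 mod 8 = 1)
  pull out 2: (2/185) = +1  (since 185 mod 8 = 1)
  (1/185) = 1
Product of signs = 1

1


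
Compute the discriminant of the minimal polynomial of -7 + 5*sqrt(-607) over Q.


The element -7 + 5*sqrt(-607) has minimal polynomial:
x^2 + 14*x + 15224
Discriminant = (14)^2 - 4*(15224)
= 196 - 60896
= -60700

-60700


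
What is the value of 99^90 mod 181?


p = 181 is prime and the exponent is (p-1)/2 = 90, so by Euler's criterion 99^90 = (99/181) = +1 or -1 mod 181.
Compute by square-and-multiply:
  90 = 64 + 16 + 8 + 2 (binary 1011010)
  Repeated squaring mod 181: 99^1 = 99, 99^2 = 27, 99^4 = 5, 99^8 = 25, 99^16 = 82, 99^32 = 27, 99^64 = 5
  99^90 = 99^64 * 99^16 * 99^8 * 99^2 = 5 * 82 * 25 * 27 mod 181
    5 * 82 = 410 = 48 mod 181
    48 * 25 = 1200 = 114 mod 181
    114 * 27 = 3078 = 1 mod 181
  99^90 = 1 mod 181
Result 1: 99 is a quadratic residue mod 181.
99^90 mod 181 = 1

1


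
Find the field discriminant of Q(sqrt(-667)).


For K = Q(sqrt(d)) with d squarefree: disc(K) = d if d = 1 mod 4, and disc(K) = 4d if d = 2 or 3 mod 4.
Here d = -667, and d mod 4 = 1.
d = 1 mod 4 (O_K = Z[(1+sqrt(d))/2]), so disc(K) = d = -667

-667


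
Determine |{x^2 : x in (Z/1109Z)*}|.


For prime p, the number of non-zero quadratic residues is (p-1)/2.
= (1109-1)/2
= 554

554


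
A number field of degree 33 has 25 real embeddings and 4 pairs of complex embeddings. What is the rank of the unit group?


By Dirichlet's unit theorem:
rank = r1 + r2 - 1
= 25 + 4 - 1
= 28

28


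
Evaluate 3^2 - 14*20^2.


x^2 - d*y^2
= 3^2 - 14*20^2
= 9 - 5600
= -5591

-5591


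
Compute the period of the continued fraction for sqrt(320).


Run the CF algorithm for sqrt(320).
a_0 = floor(sqrt(320)) = 17; set m_0=0, q_0=1.
Recurrence: m' = q*a - m,  q' = (d - m'^2)/q,  a' = floor((a_0 + m')/q').
  step 1: m=17, q=31, a=1
  step 2: m=14, q=4, a=7
  step 3: m=14, q=31, a=1
  step 4: m=17, q=1, a=34
a_4 = 2*a_0 = 34, so the period closes here.
sqrt(320) = [17; 1, 7, 1, 34]
Period length = 4

4


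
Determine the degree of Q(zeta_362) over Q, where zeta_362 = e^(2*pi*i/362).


The degree equals Euler's totient phi(362).
362 = 2 * 181
phi(362) = 180

180


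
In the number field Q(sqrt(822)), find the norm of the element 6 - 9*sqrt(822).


N(a + b*sqrt(d)) = a^2 - d*b^2
= (6)^2 - (822)*(-9)^2
= 36 - 66582
= -66546

-66546


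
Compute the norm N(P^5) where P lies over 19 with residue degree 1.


N(P^a) = p^(a*f)
= 19^(5*1)
= 19^5
= 2476099

2476099


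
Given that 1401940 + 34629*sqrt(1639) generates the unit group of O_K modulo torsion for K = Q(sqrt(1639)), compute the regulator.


epsilon = 1401940 + 34629*sqrt(1639)
= 2.8039e+06
R = ln(2.8039e+06)
= 14.8465

14.8465


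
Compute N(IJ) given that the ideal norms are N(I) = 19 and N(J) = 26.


N(IJ) = N(I) * N(J)
= 19 * 26
= 494

494


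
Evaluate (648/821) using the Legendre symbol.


p = 821 is prime, so compute (648/821) with the reciprocity algorithm (Jacobi-symbol steps: pull out 2s via (2/n), flip via reciprocity, reduce):
  pull out 2: (2/821) = -1  (since 821 mod 8 = 5)
  pull out 2: (2/821) = -1  (since 821 mod 8 = 5)
  pull out 2: (2/821) = -1  (since 821 mod 8 = 5)
  reciprocity: (81/821) -> +(821/81)
  reduce: (11/81)
  reciprocity: (11/81) -> +(81/11)
  reduce: (4/11)
  pull out 2: (2/11) = -1  (since 11 mod 8 = 3)
  pull out 2: (2/11) = -1  (since 11 mod 8 = 3)
  (1/11) = 1
Product of signs = -1
(648/821) = -1

-1


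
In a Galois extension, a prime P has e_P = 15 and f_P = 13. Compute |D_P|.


|D_P| = e * f
= 15 * 13
= 195

195


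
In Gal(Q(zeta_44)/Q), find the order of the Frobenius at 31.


The Frobenius at p in Gal(Q(zeta_n)/Q) = (Z/nZ)* is the class of p, so its order is ord_44(31), the smallest k >= 1 with 31^k = 1 mod 44.
n = 44 = 2^2 * 11, phi(44) = 20; the order divides phi(n).
Divisors of 20: 1, 2, 4, 5, 10, 20
Repeated squaring mod 44: 31^1 = 31, 31^2 = 37, 31^4 = 5, 31^8 = 25, 31^16 = 9
Test divisors in increasing order:
  k=1: 31^1 = 31 mod 44
  k=2: 31^2 = 37 mod 44
  k=4: 31^4 = 5 mod 44
  k=5: 31^5 = 5 * 31 = 23 mod 44
  k=10: 31^10 = 25 * 37 = 1 mod 44  <- first divisor giving 1
Order = 10

10


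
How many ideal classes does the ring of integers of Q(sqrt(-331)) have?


K = Q(sqrt(-331)). d mod 4 = 1, so D = disc(K) = d = -331
h(K) equals the number of primitive reduced positive-definite forms (a, b, c) = a*x^2 + b*x*y + c*y^2 with b^2 - 4ac = D,
where reduced means |b| <= a <= c, with b >= 0 whenever |b| = a or a = c, and primitive means gcd(a, b, c) = 1.
Reduced forces 3a^2 <= |D| = 331, so 1 <= a <= 10; b must have the parity of D, and c = (b^2 - D)/(4a) must be an integer >= a.
Enumerate a = 1..10, b in [-a, a]:
  a=1: (1, 1, 83)  [1]
  a=2..4: none
  a=5: (5, -3, 17), (5, 3, 17)  [2]
  a=6..10: none
Total reduced forms: 1 + 2 = 3
h = 3

3


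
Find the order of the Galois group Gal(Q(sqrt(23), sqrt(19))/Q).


The 2 square roots of distinct primes are multiplicatively independent over Q,
so [K:Q] = 2^2 and Gal(K/Q) is isomorphic to (Z/2Z)^2.
|Gal| = 2^2 = 4

4


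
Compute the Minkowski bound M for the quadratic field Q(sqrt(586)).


d = 586, d mod 4 = 2, so disc(K) = 4d = 2344; |disc(K)| = 2344
Real quadratic field, so n = 2, s = r2 = 0, r1 = 2
M = (n!/n^n) * (4/pi)^s * sqrt(|disc(K)|) = (2!/2^2) * (4/pi)^0 * sqrt(2344)
= 0.5 * 1.000000 * 48.414874
= 24.2074

24.2074


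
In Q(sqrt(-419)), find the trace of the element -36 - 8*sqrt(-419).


Tr(a + b*sqrt(d)) = (a + b*sqrt(d)) + (a - b*sqrt(d)) = 2a
= 2 * (-36)
= -72

-72


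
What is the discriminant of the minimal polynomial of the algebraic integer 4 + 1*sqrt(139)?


The element 4 + 1*sqrt(139) has minimal polynomial:
x^2 - 8*x - 123
Discriminant = (-8)^2 - 4*(-123)
= 64 + 492
= 556

556


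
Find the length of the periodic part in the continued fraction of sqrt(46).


Run the CF algorithm for sqrt(46).
a_0 = floor(sqrt(46)) = 6; set m_0=0, q_0=1.
Recurrence: m' = q*a - m,  q' = (d - m'^2)/q,  a' = floor((a_0 + m')/q').
  step 1: m=6, q=10, a=1
  step 2: m=4, q=3, a=3
  step 3: m=5, q=7, a=1
  step 4: m=2, q=6, a=1
  step 5: m=4, q=5, a=2
  step 6: m=6, q=2, a=6
  step 7: m=6, q=5, a=2
  step 8: m=4, q=6, a=1
  step 9: m=2, q=7, a=1
  step 10: m=5, q=3, a=3
  step 11: m=4, q=10, a=1
  step 12: m=6, q=1, a=12
a_12 = 2*a_0 = 12, so the period closes here.
sqrt(46) = [6; 1, 3, 1, 1, 2, 6, 2, 1, 1, 3, 1, 12]
Period length = 12

12


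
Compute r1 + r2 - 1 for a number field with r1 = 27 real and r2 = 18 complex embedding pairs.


By Dirichlet's unit theorem:
rank = r1 + r2 - 1
= 27 + 18 - 1
= 44

44


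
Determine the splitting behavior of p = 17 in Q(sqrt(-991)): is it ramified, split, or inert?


K = Q(sqrt(-991)). Since d mod 4 = 1, disc(K) = -991.
Check p | disc: -991 mod 17 = 12.
p does not divide disc. Compute Legendre symbol (d/p):
12^((17-1)/2) mod 17 = -1
(d/p) = -1, so p is inert: (p) stays prime with e=1, f=2, g=1.
Therefore p is inert.

inert


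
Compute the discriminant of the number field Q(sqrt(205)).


For K = Q(sqrt(d)) with d squarefree: disc(K) = d if d = 1 mod 4, and disc(K) = 4d if d = 2 or 3 mod 4.
Here d = 205, and d mod 4 = 1.
d = 1 mod 4 (O_K = Z[(1+sqrt(d))/2]), so disc(K) = d = 205

205


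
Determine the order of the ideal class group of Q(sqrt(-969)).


K = Q(sqrt(-969)). d mod 4 = 3, so D = disc(K) = 4d = -3876
h(K) equals the number of primitive reduced positive-definite forms (a, b, c) = a*x^2 + b*x*y + c*y^2 with b^2 - 4ac = D,
where reduced means |b| <= a <= c, with b >= 0 whenever |b| = a or a = c, and primitive means gcd(a, b, c) = 1.
Reduced forces 3a^2 <= |D| = 3876, so 1 <= a <= 35; b must have the parity of D, and c = (b^2 - D)/(4a) must be an integer >= a.
Enumerate a = 1..35, b in [-a, a]:
  a=1: (1, 0, 969)  [1]
  a=2: (2, 2, 485)  [1]
  a=3: (3, 0, 323)  [1]
  a=4: none
  a=5: (5, -2, 194), (5, 2, 194)  [2]
  a=6: (6, 6, 163)  [1]
  a=7: (7, -4, 139), (7, 4, 139)  [2]
  a=8..9: none
  a=10: (10, -2, 97), (10, 2, 97)  [2]
  a=11..13: none
  a=14: (14, -10, 71), (14, 10, 71)  [2]
  a=15: (15, -12, 67), (15, 12, 67)  [2]
  a=16: none
  a=17: (17, 0, 57)  [1]
  a=18: none
  a=19: (19, 0, 51)  [1]
  a=20: none
  a=21: (21, -18, 50), (21, 18, 50)  [2]
  a=22..24: none
  a=25: (25, -18, 42), (25, 18, 42)  [2]
  a=26..29: none
  a=30: (30, -18, 35), (30, 18, 35)  [2]
  a=31..33: none
  a=34: (34, 34, 37)  [1]
  a=35: (35, 32, 35)  [1]
Total reduced forms: 1 + 1 + 1 + 2 + 1 + 2 + 2 + 2 + 2 + 1 + 1 + 2 + 2 + 2 + 1 + 1 = 24
h = 24

24


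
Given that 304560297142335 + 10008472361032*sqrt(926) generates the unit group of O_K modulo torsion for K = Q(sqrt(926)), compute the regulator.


epsilon = 304560297142335 + 10008472361032*sqrt(926)
= 6.0912e+14
R = ln(6.0912e+14)
= 34.0430

34.0430


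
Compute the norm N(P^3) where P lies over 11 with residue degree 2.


N(P^a) = p^(a*f)
= 11^(3*2)
= 11^6
= 1771561

1771561


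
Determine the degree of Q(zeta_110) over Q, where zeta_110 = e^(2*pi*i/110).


The degree equals Euler's totient phi(110).
110 = 2 * 5 * 11
phi(110) = 40

40


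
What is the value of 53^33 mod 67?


p = 67 is prime and the exponent is (p-1)/2 = 33, so by Euler's criterion 53^33 = (53/67) = +1 or -1 mod 67.
Compute by square-and-multiply:
  33 = 32 + 1 (binary 100001)
  Repeated squaring mod 67: 53^1 = 53, 53^2 = 62, 53^4 = 25, 53^8 = 22, 53^16 = 15, 53^32 = 24
  53^33 = 53^32 * 53^1 = 24 * 53 mod 67
    24 * 53 = 1272 = 66 mod 67
  53^33 = 66 mod 67
Result 66 = p - 1 = -1 mod 67: 53 is a quadratic non-residue mod 67. As a residue in [0, p-1] the value is 66.
53^33 mod 67 = 66

66


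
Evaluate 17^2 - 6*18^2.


x^2 - d*y^2
= 17^2 - 6*18^2
= 289 - 1944
= -1655

-1655


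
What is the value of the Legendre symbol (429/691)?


p = 691 is prime, so compute (429/691) with the reciprocity algorithm (Jacobi-symbol steps: pull out 2s via (2/n), flip via reciprocity, reduce):
  reciprocity: (429/691) -> +(691/429)
  reduce: (262/429)
  pull out 2: (2/429) = -1  (since 429 mod 8 = 5)
  reciprocity: (131/429) -> +(429/131)
  reduce: (36/131)
  pull out 2: (2/131) = -1  (since 131 mod 8 = 3)
  pull out 2: (2/131) = -1  (since 131 mod 8 = 3)
  reciprocity: (9/131) -> +(131/9)
  reduce: (5/9)
  reciprocity: (5/9) -> +(9/5)
  reduce: (4/5)
  pull out 2: (2/5) = -1  (since 5 mod 8 = 5)
  pull out 2: (2/5) = -1  (since 5 mod 8 = 5)
  (1/5) = 1
Product of signs = -1
(429/691) = -1

-1


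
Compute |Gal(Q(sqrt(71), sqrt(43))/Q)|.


The 2 square roots of distinct primes are multiplicatively independent over Q,
so [K:Q] = 2^2 and Gal(K/Q) is isomorphic to (Z/2Z)^2.
|Gal| = 2^2 = 4

4


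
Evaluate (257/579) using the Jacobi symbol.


Compute (257/579) via quadratic reciprocity:
  reciprocity: (257/579) -> +(579/257)
  reduce: (65/257)
  reciprocity: (65/257) -> +(257/65)
  reduce: (62/65)
  pull out 2: (2/65) = +1  (since 65 mod 8 = 1)
  reciprocity: (31/65) -> +(65/31)
  reduce: (3/31)
  reciprocity: (3/31) -> -(31/3)
  reduce: (1/3)
  (1/3) = 1
Product of signs = -1

-1


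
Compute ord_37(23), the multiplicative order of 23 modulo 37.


We want ord_37(23), the smallest k >= 1 with 23^k = 1 mod 37.
n = 37 = 37, phi(37) = 36; the order divides phi(n).
Divisors of 36: 1, 2, 3, 4, 6, 9, 12, 18, 36
Repeated squaring mod 37: 23^1 = 23, 23^2 = 11, 23^4 = 10, 23^8 = 26, 23^16 = 10, 23^32 = 26
Test divisors in increasing order:
  k=1: 23^1 = 23 mod 37
  k=2: 23^2 = 11 mod 37
  k=3: 23^3 = 11 * 23 = 31 mod 37
  k=4: 23^4 = 10 mod 37
  k=6: 23^6 = 10 * 11 = 36 mod 37
  k=9: 23^9 = 26 * 23 = 6 mod 37
  k=12: 23^12 = 26 * 10 = 1 mod 37  <- first divisor giving 1
Order = 12

12


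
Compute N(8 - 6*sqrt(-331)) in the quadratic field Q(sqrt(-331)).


N(a + b*sqrt(d)) = a^2 - d*b^2
= (8)^2 - (-331)*(-6)^2
= 64 + 11916
= 11980

11980


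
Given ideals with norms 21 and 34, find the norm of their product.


N(IJ) = N(I) * N(J)
= 21 * 34
= 714

714


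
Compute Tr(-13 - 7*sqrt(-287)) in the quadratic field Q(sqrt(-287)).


Tr(a + b*sqrt(d)) = (a + b*sqrt(d)) + (a - b*sqrt(d)) = 2a
= 2 * (-13)
= -26

-26


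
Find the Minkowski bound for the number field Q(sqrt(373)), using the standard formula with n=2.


d = 373, d mod 4 = 1, so disc(K) = d = 373; |disc(K)| = 373
Real quadratic field, so n = 2, s = r2 = 0, r1 = 2
M = (n!/n^n) * (4/pi)^s * sqrt(|disc(K)|) = (2!/2^2) * (4/pi)^0 * sqrt(373)
= 0.5 * 1.000000 * 19.313208
= 9.6566

9.6566


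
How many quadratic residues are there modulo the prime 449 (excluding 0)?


For prime p, the number of non-zero quadratic residues is (p-1)/2.
= (449-1)/2
= 224

224


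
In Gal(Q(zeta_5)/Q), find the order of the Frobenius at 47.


The Frobenius at p in Gal(Q(zeta_n)/Q) = (Z/nZ)* is the class of p, so its order is ord_5(47), the smallest k >= 1 with 47^k = 1 mod 5.
n = 5 = 5, phi(5) = 4; the order divides phi(n).
Divisors of 4: 1, 2, 4
Repeated squaring mod 5: 47^1 = 2, 47^2 = 4, 47^4 = 1
Test divisors in increasing order:
  k=1: 47^1 = 2 mod 5
  k=2: 47^2 = 4 mod 5
  k=4: 47^4 = 1 mod 5  <- first divisor giving 1
Order = 4

4


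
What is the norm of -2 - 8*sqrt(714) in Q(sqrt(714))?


N(a + b*sqrt(d)) = a^2 - d*b^2
= (-2)^2 - (714)*(-8)^2
= 4 - 45696
= -45692

-45692


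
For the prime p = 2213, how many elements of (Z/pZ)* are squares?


For prime p, the number of non-zero quadratic residues is (p-1)/2.
= (2213-1)/2
= 1106

1106


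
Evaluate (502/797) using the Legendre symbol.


p = 797 is prime, so compute (502/797) with the reciprocity algorithm (Jacobi-symbol steps: pull out 2s via (2/n), flip via reciprocity, reduce):
  pull out 2: (2/797) = -1  (since 797 mod 8 = 5)
  reciprocity: (251/797) -> +(797/251)
  reduce: (44/251)
  pull out 2: (2/251) = -1  (since 251 mod 8 = 3)
  pull out 2: (2/251) = -1  (since 251 mod 8 = 3)
  reciprocity: (11/251) -> -(251/11)
  reduce: (9/11)
  reciprocity: (9/11) -> +(11/9)
  reduce: (2/9)
  pull out 2: (2/9) = +1  (since 9 mod 8 = 1)
  (1/9) = 1
Product of signs = 1
(502/797) = 1

1
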